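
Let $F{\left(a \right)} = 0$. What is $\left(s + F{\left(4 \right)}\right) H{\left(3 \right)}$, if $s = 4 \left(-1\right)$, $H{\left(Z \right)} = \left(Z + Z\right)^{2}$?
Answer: $-144$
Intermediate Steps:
$H{\left(Z \right)} = 4 Z^{2}$ ($H{\left(Z \right)} = \left(2 Z\right)^{2} = 4 Z^{2}$)
$s = -4$
$\left(s + F{\left(4 \right)}\right) H{\left(3 \right)} = \left(-4 + 0\right) 4 \cdot 3^{2} = - 4 \cdot 4 \cdot 9 = \left(-4\right) 36 = -144$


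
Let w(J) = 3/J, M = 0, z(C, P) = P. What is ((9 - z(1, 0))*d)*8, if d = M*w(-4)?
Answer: 0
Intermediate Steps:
d = 0 (d = 0*(3/(-4)) = 0*(3*(-1/4)) = 0*(-3/4) = 0)
((9 - z(1, 0))*d)*8 = ((9 - 1*0)*0)*8 = ((9 + 0)*0)*8 = (9*0)*8 = 0*8 = 0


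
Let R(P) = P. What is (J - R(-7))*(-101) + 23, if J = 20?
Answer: -2704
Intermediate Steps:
(J - R(-7))*(-101) + 23 = (20 - 1*(-7))*(-101) + 23 = (20 + 7)*(-101) + 23 = 27*(-101) + 23 = -2727 + 23 = -2704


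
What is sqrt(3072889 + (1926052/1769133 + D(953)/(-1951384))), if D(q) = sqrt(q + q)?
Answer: sqrt(9155740646221534557148423151568 - 1526875812922191894*sqrt(1906))/1726128915036 ≈ 1753.0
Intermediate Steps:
D(q) = sqrt(2)*sqrt(q) (D(q) = sqrt(2*q) = sqrt(2)*sqrt(q))
sqrt(3072889 + (1926052/1769133 + D(953)/(-1951384))) = sqrt(3072889 + (1926052/1769133 + (sqrt(2)*sqrt(953))/(-1951384))) = sqrt(3072889 + (1926052*(1/1769133) + sqrt(1906)*(-1/1951384))) = sqrt(3072889 + (1926052/1769133 - sqrt(1906)/1951384)) = sqrt(5436351261289/1769133 - sqrt(1906)/1951384)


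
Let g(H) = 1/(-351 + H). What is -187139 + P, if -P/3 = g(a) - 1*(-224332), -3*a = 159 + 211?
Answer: -1223972096/1423 ≈ -8.6014e+5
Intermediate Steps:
a = -370/3 (a = -(159 + 211)/3 = -⅓*370 = -370/3 ≈ -123.33)
P = -957673299/1423 (P = -3*(1/(-351 - 370/3) - 1*(-224332)) = -3*(1/(-1423/3) + 224332) = -3*(-3/1423 + 224332) = -3*319224433/1423 = -957673299/1423 ≈ -6.7300e+5)
-187139 + P = -187139 - 957673299/1423 = -1223972096/1423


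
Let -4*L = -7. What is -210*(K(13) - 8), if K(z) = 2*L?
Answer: 945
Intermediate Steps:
L = 7/4 (L = -¼*(-7) = 7/4 ≈ 1.7500)
K(z) = 7/2 (K(z) = 2*(7/4) = 7/2)
-210*(K(13) - 8) = -210*(7/2 - 8) = -210*(-9/2) = 945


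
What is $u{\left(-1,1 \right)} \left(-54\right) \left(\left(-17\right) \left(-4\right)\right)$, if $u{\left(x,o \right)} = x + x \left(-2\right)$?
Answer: $-3672$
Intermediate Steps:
$u{\left(x,o \right)} = - x$ ($u{\left(x,o \right)} = x - 2 x = - x$)
$u{\left(-1,1 \right)} \left(-54\right) \left(\left(-17\right) \left(-4\right)\right) = \left(-1\right) \left(-1\right) \left(-54\right) \left(\left(-17\right) \left(-4\right)\right) = 1 \left(-54\right) 68 = \left(-54\right) 68 = -3672$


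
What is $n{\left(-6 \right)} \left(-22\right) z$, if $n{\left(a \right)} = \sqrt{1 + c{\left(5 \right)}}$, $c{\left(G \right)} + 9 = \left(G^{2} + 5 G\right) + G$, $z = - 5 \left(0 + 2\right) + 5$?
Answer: $110 \sqrt{47} \approx 754.12$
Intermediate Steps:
$z = -5$ ($z = \left(-5\right) 2 + 5 = -10 + 5 = -5$)
$c{\left(G \right)} = -9 + G^{2} + 6 G$ ($c{\left(G \right)} = -9 + \left(\left(G^{2} + 5 G\right) + G\right) = -9 + \left(G^{2} + 6 G\right) = -9 + G^{2} + 6 G$)
$n{\left(a \right)} = \sqrt{47}$ ($n{\left(a \right)} = \sqrt{1 + \left(-9 + 5^{2} + 6 \cdot 5\right)} = \sqrt{1 + \left(-9 + 25 + 30\right)} = \sqrt{1 + 46} = \sqrt{47}$)
$n{\left(-6 \right)} \left(-22\right) z = \sqrt{47} \left(-22\right) \left(-5\right) = - 22 \sqrt{47} \left(-5\right) = 110 \sqrt{47}$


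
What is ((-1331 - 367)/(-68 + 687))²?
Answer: 2883204/383161 ≈ 7.5248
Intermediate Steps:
((-1331 - 367)/(-68 + 687))² = (-1698/619)² = 2883204/383161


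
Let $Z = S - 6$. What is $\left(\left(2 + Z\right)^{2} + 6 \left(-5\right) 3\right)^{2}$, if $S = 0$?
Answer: $5476$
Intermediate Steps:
$Z = -6$ ($Z = 0 - 6 = -6$)
$\left(\left(2 + Z\right)^{2} + 6 \left(-5\right) 3\right)^{2} = \left(\left(2 - 6\right)^{2} + 6 \left(-5\right) 3\right)^{2} = \left(\left(-4\right)^{2} - 90\right)^{2} = \left(16 - 90\right)^{2} = \left(-74\right)^{2} = 5476$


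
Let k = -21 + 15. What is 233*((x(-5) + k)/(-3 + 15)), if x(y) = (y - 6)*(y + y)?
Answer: 6058/3 ≈ 2019.3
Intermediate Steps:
k = -6
x(y) = 2*y*(-6 + y) (x(y) = (-6 + y)*(2*y) = 2*y*(-6 + y))
233*((x(-5) + k)/(-3 + 15)) = 233*((2*(-5)*(-6 - 5) - 6)/(-3 + 15)) = 233*((2*(-5)*(-11) - 6)/12) = 233*((110 - 6)*(1/12)) = 233*(104*(1/12)) = 233*(26/3) = 6058/3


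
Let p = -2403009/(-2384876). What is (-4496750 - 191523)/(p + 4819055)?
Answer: -11180949759148/11492851015189 ≈ -0.97286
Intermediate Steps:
p = 2403009/2384876 (p = -2403009*(-1/2384876) = 2403009/2384876 ≈ 1.0076)
(-4496750 - 191523)/(p + 4819055) = (-4496750 - 191523)/(2403009/2384876 + 4819055) = -4688273/11492851015189/2384876 = -4688273*2384876/11492851015189 = -11180949759148/11492851015189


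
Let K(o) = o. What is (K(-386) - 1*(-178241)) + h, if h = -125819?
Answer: 52036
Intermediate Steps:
(K(-386) - 1*(-178241)) + h = (-386 - 1*(-178241)) - 125819 = (-386 + 178241) - 125819 = 177855 - 125819 = 52036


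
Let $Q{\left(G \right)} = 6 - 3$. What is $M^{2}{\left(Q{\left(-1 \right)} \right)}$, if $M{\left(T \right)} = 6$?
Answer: $36$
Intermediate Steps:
$Q{\left(G \right)} = 3$
$M^{2}{\left(Q{\left(-1 \right)} \right)} = 6^{2} = 36$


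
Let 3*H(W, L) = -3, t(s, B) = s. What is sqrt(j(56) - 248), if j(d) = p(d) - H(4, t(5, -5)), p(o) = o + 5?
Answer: I*sqrt(186) ≈ 13.638*I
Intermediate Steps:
p(o) = 5 + o
H(W, L) = -1 (H(W, L) = (1/3)*(-3) = -1)
j(d) = 6 + d (j(d) = (5 + d) - 1*(-1) = (5 + d) + 1 = 6 + d)
sqrt(j(56) - 248) = sqrt((6 + 56) - 248) = sqrt(62 - 248) = sqrt(-186) = I*sqrt(186)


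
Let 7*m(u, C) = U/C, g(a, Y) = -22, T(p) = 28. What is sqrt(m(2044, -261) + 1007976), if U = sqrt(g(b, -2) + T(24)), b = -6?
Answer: sqrt(373839146856 - 203*sqrt(6))/609 ≈ 1004.0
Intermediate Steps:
U = sqrt(6) (U = sqrt(-22 + 28) = sqrt(6) ≈ 2.4495)
m(u, C) = sqrt(6)/(7*C) (m(u, C) = (sqrt(6)/C)/7 = sqrt(6)/(7*C))
sqrt(m(2044, -261) + 1007976) = sqrt((1/7)*sqrt(6)/(-261) + 1007976) = sqrt((1/7)*sqrt(6)*(-1/261) + 1007976) = sqrt(-sqrt(6)/1827 + 1007976) = sqrt(1007976 - sqrt(6)/1827)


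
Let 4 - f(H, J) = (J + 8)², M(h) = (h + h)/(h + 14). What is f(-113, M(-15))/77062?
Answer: -720/38531 ≈ -0.018686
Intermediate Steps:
M(h) = 2*h/(14 + h) (M(h) = (2*h)/(14 + h) = 2*h/(14 + h))
f(H, J) = 4 - (8 + J)² (f(H, J) = 4 - (J + 8)² = 4 - (8 + J)²)
f(-113, M(-15))/77062 = (4 - (8 + 2*(-15)/(14 - 15))²)/77062 = (4 - (8 + 2*(-15)/(-1))²)*(1/77062) = (4 - (8 + 2*(-15)*(-1))²)*(1/77062) = (4 - (8 + 30)²)*(1/77062) = (4 - 1*38²)*(1/77062) = (4 - 1*1444)*(1/77062) = (4 - 1444)*(1/77062) = -1440*1/77062 = -720/38531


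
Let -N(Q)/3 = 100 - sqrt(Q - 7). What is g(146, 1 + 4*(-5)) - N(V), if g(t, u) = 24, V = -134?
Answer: 324 - 3*I*sqrt(141) ≈ 324.0 - 35.623*I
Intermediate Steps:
N(Q) = -300 + 3*sqrt(-7 + Q) (N(Q) = -3*(100 - sqrt(Q - 7)) = -3*(100 - sqrt(-7 + Q)) = -300 + 3*sqrt(-7 + Q))
g(146, 1 + 4*(-5)) - N(V) = 24 - (-300 + 3*sqrt(-7 - 134)) = 24 - (-300 + 3*sqrt(-141)) = 24 - (-300 + 3*(I*sqrt(141))) = 24 - (-300 + 3*I*sqrt(141)) = 24 + (300 - 3*I*sqrt(141)) = 324 - 3*I*sqrt(141)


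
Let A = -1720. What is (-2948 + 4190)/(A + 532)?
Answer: -23/22 ≈ -1.0455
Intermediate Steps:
(-2948 + 4190)/(A + 532) = (-2948 + 4190)/(-1720 + 532) = 1242/(-1188) = 1242*(-1/1188) = -23/22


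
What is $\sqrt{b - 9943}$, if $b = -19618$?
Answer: $i \sqrt{29561} \approx 171.93 i$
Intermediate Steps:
$\sqrt{b - 9943} = \sqrt{-19618 - 9943} = \sqrt{-29561} = i \sqrt{29561}$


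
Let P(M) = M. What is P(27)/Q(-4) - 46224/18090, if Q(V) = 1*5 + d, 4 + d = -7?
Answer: -4727/670 ≈ -7.0552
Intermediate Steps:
d = -11 (d = -4 - 7 = -11)
Q(V) = -6 (Q(V) = 1*5 - 11 = 5 - 11 = -6)
P(27)/Q(-4) - 46224/18090 = 27/(-6) - 46224/18090 = 27*(-⅙) - 46224*1/18090 = -9/2 - 856/335 = -4727/670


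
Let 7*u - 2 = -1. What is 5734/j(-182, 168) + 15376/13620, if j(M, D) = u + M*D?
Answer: 686065274/728775555 ≈ 0.94139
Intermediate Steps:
u = ⅐ (u = 2/7 + (⅐)*(-1) = 2/7 - ⅐ = ⅐ ≈ 0.14286)
j(M, D) = ⅐ + D*M (j(M, D) = ⅐ + M*D = ⅐ + D*M)
5734/j(-182, 168) + 15376/13620 = 5734/(⅐ + 168*(-182)) + 15376/13620 = 5734/(⅐ - 30576) + 15376*(1/13620) = 5734/(-214031/7) + 3844/3405 = 5734*(-7/214031) + 3844/3405 = -40138/214031 + 3844/3405 = 686065274/728775555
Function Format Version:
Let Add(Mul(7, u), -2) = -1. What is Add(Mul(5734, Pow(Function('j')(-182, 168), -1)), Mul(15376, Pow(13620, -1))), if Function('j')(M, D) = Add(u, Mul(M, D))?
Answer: Rational(686065274, 728775555) ≈ 0.94139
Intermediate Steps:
u = Rational(1, 7) (u = Add(Rational(2, 7), Mul(Rational(1, 7), -1)) = Add(Rational(2, 7), Rational(-1, 7)) = Rational(1, 7) ≈ 0.14286)
Function('j')(M, D) = Add(Rational(1, 7), Mul(D, M)) (Function('j')(M, D) = Add(Rational(1, 7), Mul(M, D)) = Add(Rational(1, 7), Mul(D, M)))
Add(Mul(5734, Pow(Function('j')(-182, 168), -1)), Mul(15376, Pow(13620, -1))) = Add(Mul(5734, Pow(Add(Rational(1, 7), Mul(168, -182)), -1)), Mul(15376, Pow(13620, -1))) = Add(Mul(5734, Pow(Add(Rational(1, 7), -30576), -1)), Mul(15376, Rational(1, 13620))) = Add(Mul(5734, Pow(Rational(-214031, 7), -1)), Rational(3844, 3405)) = Add(Mul(5734, Rational(-7, 214031)), Rational(3844, 3405)) = Add(Rational(-40138, 214031), Rational(3844, 3405)) = Rational(686065274, 728775555)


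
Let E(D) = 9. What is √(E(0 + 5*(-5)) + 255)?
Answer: 2*√66 ≈ 16.248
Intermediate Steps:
√(E(0 + 5*(-5)) + 255) = √(9 + 255) = √264 = 2*√66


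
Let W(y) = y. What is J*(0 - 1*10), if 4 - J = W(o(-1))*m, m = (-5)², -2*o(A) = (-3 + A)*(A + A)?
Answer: -1040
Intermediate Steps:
o(A) = -A*(-3 + A) (o(A) = -(-3 + A)*(A + A)/2 = -(-3 + A)*2*A/2 = -A*(-3 + A))
m = 25
J = 104 (J = 4 - (-(3 - 1*(-1)))*25 = 4 - (-(3 + 1))*25 = 4 - (-1*4)*25 = 4 - (-4)*25 = 4 - 1*(-100) = 4 + 100 = 104)
J*(0 - 1*10) = 104*(0 - 1*10) = 104*(0 - 10) = 104*(-10) = -1040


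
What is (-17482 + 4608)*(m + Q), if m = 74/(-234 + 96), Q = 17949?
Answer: -15943728056/69 ≈ -2.3107e+8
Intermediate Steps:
m = -37/69 (m = 74/(-138) = -1/138*74 = -37/69 ≈ -0.53623)
(-17482 + 4608)*(m + Q) = (-17482 + 4608)*(-37/69 + 17949) = -12874*1238444/69 = -15943728056/69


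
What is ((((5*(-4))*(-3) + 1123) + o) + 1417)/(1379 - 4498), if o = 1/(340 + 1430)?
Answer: -4602001/5520630 ≈ -0.83360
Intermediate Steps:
o = 1/1770 ≈ 0.00056497
((((5*(-4))*(-3) + 1123) + o) + 1417)/(1379 - 4498) = ((((5*(-4))*(-3) + 1123) + 1/1770) + 1417)/(1379 - 4498) = (((-20*(-3) + 1123) + 1/1770) + 1417)/(-3119) = (((60 + 1123) + 1/1770) + 1417)*(-1/3119) = ((1183 + 1/1770) + 1417)*(-1/3119) = (2093911/1770 + 1417)*(-1/3119) = (4602001/1770)*(-1/3119) = -4602001/5520630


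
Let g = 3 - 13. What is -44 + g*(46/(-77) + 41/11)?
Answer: -5798/77 ≈ -75.299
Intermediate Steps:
g = -10
-44 + g*(46/(-77) + 41/11) = -44 - 10*(46/(-77) + 41/11) = -44 - 10*(46*(-1/77) + 41*(1/11)) = -44 - 10*(-46/77 + 41/11) = -44 - 10*241/77 = -44 - 2410/77 = -5798/77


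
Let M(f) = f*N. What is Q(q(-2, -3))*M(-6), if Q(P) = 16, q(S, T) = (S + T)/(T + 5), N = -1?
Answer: 96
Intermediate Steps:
q(S, T) = (S + T)/(5 + T)
M(f) = -f (M(f) = f*(-1) = -f)
Q(q(-2, -3))*M(-6) = 16*(-1*(-6)) = 16*6 = 96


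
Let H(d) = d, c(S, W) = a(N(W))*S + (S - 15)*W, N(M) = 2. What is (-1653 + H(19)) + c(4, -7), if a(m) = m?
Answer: -1549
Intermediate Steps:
c(S, W) = 2*S + W*(-15 + S) (c(S, W) = 2*S + (S - 15)*W = 2*S + (-15 + S)*W = 2*S + W*(-15 + S))
(-1653 + H(19)) + c(4, -7) = (-1653 + 19) + (-15*(-7) + 2*4 + 4*(-7)) = -1634 + (105 + 8 - 28) = -1634 + 85 = -1549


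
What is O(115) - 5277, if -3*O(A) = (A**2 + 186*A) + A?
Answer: -50561/3 ≈ -16854.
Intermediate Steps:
O(A) = -187*A/3 - A**2/3 (O(A) = -((A**2 + 186*A) + A)/3 = -(A**2 + 187*A)/3 = -187*A/3 - A**2/3)
O(115) - 5277 = -1/3*115*(187 + 115) - 5277 = -1/3*115*302 - 5277 = -34730/3 - 5277 = -50561/3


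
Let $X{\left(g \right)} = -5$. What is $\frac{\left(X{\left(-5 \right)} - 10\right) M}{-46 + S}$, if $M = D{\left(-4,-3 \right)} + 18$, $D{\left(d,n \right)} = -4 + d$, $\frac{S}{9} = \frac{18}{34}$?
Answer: $\frac{2550}{701} \approx 3.6377$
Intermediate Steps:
$S = \frac{81}{17}$ ($S = 9 \cdot \frac{18}{34} = 9 \cdot 18 \cdot \frac{1}{34} = 9 \cdot \frac{9}{17} = \frac{81}{17} \approx 4.7647$)
$M = 10$ ($M = \left(-4 - 4\right) + 18 = -8 + 18 = 10$)
$\frac{\left(X{\left(-5 \right)} - 10\right) M}{-46 + S} = \frac{\left(-5 - 10\right) 10}{-46 + \frac{81}{17}} = \frac{\left(-5 - 10\right) 10}{- \frac{701}{17}} = \left(-15\right) 10 \left(- \frac{17}{701}\right) = \left(-150\right) \left(- \frac{17}{701}\right) = \frac{2550}{701}$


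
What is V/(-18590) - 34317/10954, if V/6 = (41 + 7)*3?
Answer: -323708643/101817430 ≈ -3.1793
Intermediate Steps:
V = 864 (V = 6*((41 + 7)*3) = 6*(48*3) = 6*144 = 864)
V/(-18590) - 34317/10954 = 864/(-18590) - 34317/10954 = 864*(-1/18590) - 34317*1/10954 = -432/9295 - 34317/10954 = -323708643/101817430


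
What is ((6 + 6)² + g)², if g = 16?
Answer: 25600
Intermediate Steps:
((6 + 6)² + g)² = ((6 + 6)² + 16)² = (12² + 16)² = (144 + 16)² = 160² = 25600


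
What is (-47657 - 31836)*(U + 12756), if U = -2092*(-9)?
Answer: -2510706912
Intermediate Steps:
U = 18828
(-47657 - 31836)*(U + 12756) = (-47657 - 31836)*(18828 + 12756) = -79493*31584 = -2510706912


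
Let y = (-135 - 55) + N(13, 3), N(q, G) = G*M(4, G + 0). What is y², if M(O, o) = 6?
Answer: 29584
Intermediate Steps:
N(q, G) = 6*G (N(q, G) = G*6 = 6*G)
y = -172 (y = (-135 - 55) + 6*3 = -190 + 18 = -172)
y² = (-172)² = 29584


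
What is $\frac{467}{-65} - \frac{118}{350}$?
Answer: $- \frac{17112}{2275} \approx -7.5218$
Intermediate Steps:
$\frac{467}{-65} - \frac{118}{350} = 467 \left(- \frac{1}{65}\right) - \frac{59}{175} = - \frac{467}{65} - \frac{59}{175} = - \frac{17112}{2275}$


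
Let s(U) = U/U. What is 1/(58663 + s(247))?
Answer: 1/58664 ≈ 1.7046e-5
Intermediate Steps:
s(U) = 1
1/(58663 + s(247)) = 1/(58663 + 1) = 1/58664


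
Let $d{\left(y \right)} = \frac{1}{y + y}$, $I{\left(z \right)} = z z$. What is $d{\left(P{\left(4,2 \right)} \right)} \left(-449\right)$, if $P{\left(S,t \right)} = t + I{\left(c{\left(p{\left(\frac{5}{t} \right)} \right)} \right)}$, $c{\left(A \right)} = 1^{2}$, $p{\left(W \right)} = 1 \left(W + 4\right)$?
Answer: $- \frac{449}{6} \approx -74.833$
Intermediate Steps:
$p{\left(W \right)} = 4 + W$ ($p{\left(W \right)} = 1 \left(4 + W\right) = 4 + W$)
$c{\left(A \right)} = 1$
$I{\left(z \right)} = z^{2}$
$P{\left(S,t \right)} = 1 + t$ ($P{\left(S,t \right)} = t + 1^{2} = t + 1 = 1 + t$)
$d{\left(y \right)} = \frac{1}{2 y}$
$d{\left(P{\left(4,2 \right)} \right)} \left(-449\right) = \frac{1}{2 \left(1 + 2\right)} \left(-449\right) = \frac{1}{2 \cdot 3} \left(-449\right) = \frac{1}{2} \cdot \frac{1}{3} \left(-449\right) = \frac{1}{6} \left(-449\right) = - \frac{449}{6}$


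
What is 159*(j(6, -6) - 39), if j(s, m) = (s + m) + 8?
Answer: -4929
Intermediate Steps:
j(s, m) = 8 + m + s (j(s, m) = (m + s) + 8 = 8 + m + s)
159*(j(6, -6) - 39) = 159*((8 - 6 + 6) - 39) = 159*(8 - 39) = 159*(-31) = -4929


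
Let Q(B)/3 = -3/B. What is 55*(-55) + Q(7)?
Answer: -21184/7 ≈ -3026.3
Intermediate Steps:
Q(B) = -9/B (Q(B) = 3*(-3/B) = -9/B)
55*(-55) + Q(7) = 55*(-55) - 9/7 = -3025 - 9*⅐ = -3025 - 9/7 = -21184/7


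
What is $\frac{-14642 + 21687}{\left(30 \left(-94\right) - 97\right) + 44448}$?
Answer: $\frac{7045}{41531} \approx 0.16963$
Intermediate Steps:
$\frac{-14642 + 21687}{\left(30 \left(-94\right) - 97\right) + 44448} = \frac{7045}{\left(-2820 - 97\right) + 44448} = \frac{7045}{-2917 + 44448} = \frac{7045}{41531}$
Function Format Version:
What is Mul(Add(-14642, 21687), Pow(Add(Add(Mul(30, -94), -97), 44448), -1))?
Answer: Rational(7045, 41531) ≈ 0.16963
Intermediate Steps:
Mul(Add(-14642, 21687), Pow(Add(Add(Mul(30, -94), -97), 44448), -1)) = Mul(7045, Pow(Add(Add(-2820, -97), 44448), -1)) = Mul(7045, Pow(Add(-2917, 44448), -1)) = Mul(7045, Pow(41531, -1)) = Mul(7045, Rational(1, 41531)) = Rational(7045, 41531)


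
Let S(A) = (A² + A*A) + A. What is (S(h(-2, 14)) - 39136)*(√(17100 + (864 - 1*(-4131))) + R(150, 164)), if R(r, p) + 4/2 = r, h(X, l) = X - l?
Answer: -5718720 - 115920*√2455 ≈ -1.1462e+7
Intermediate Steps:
R(r, p) = -2 + r
S(A) = A + 2*A² (S(A) = (A² + A²) + A = 2*A² + A = A + 2*A²)
(S(h(-2, 14)) - 39136)*(√(17100 + (864 - 1*(-4131))) + R(150, 164)) = ((-2 - 1*14)*(1 + 2*(-2 - 1*14)) - 39136)*(√(17100 + (864 - 1*(-4131))) + (-2 + 150)) = ((-2 - 14)*(1 + 2*(-2 - 14)) - 39136)*(√(17100 + (864 + 4131)) + 148) = (-16*(1 + 2*(-16)) - 39136)*(√(17100 + 4995) + 148) = (-16*(1 - 32) - 39136)*(√22095 + 148) = (-16*(-31) - 39136)*(3*√2455 + 148) = (496 - 39136)*(148 + 3*√2455) = -38640*(148 + 3*√2455) = -5718720 - 115920*√2455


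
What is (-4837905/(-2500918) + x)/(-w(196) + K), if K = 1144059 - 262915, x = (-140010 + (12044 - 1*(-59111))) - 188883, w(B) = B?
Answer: -644576765579/2203178710264 ≈ -0.29257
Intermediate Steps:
x = -257738 (x = (-140010 + (12044 + 59111)) - 188883 = (-140010 + 71155) - 188883 = -68855 - 188883 = -257738)
K = 881144
(-4837905/(-2500918) + x)/(-w(196) + K) = (-4837905/(-2500918) - 257738)/(-1*196 + 881144) = (-4837905*(-1/2500918) - 257738)/(-196 + 881144) = (4837905/2500918 - 257738)/880948 = -644576765579/2500918*1/880948 = -644576765579/2203178710264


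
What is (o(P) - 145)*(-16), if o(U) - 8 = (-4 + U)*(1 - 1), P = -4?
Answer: 2192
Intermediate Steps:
o(U) = 8 (o(U) = 8 + (-4 + U)*(1 - 1) = 8 + (-4 + U)*0 = 8 + 0 = 8)
(o(P) - 145)*(-16) = (8 - 145)*(-16) = -137*(-16) = 2192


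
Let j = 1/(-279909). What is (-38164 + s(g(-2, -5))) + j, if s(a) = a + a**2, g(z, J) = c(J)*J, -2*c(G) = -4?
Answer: -10657255267/279909 ≈ -38074.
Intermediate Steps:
c(G) = 2 (c(G) = -1/2*(-4) = 2)
j = -1/279909 ≈ -3.5726e-6
g(z, J) = 2*J
(-38164 + s(g(-2, -5))) + j = (-38164 + (2*(-5))*(1 + 2*(-5))) - 1/279909 = (-38164 - 10*(1 - 10)) - 1/279909 = (-38164 - 10*(-9)) - 1/279909 = (-38164 + 90) - 1/279909 = -38074 - 1/279909 = -10657255267/279909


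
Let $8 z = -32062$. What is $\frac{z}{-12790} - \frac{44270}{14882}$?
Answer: $- \frac{1013139929}{380681560} \approx -2.6614$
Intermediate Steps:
$z = - \frac{16031}{4}$ ($z = \frac{1}{8} \left(-32062\right) = - \frac{16031}{4} \approx -4007.8$)
$\frac{z}{-12790} - \frac{44270}{14882} = - \frac{16031}{4 \left(-12790\right)} - \frac{44270}{14882} = \left(- \frac{16031}{4}\right) \left(- \frac{1}{12790}\right) - \frac{22135}{7441} = \frac{16031}{51160} - \frac{22135}{7441} = - \frac{1013139929}{380681560}$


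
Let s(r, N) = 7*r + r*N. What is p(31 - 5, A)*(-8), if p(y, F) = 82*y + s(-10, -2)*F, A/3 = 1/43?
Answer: -732208/43 ≈ -17028.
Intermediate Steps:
s(r, N) = 7*r + N*r
A = 3/43 ≈ 0.069767
p(y, F) = -50*F + 82*y (p(y, F) = 82*y + (-10*(7 - 2))*F = 82*y + (-10*5)*F = 82*y - 50*F = -50*F + 82*y)
p(31 - 5, A)*(-8) = (-50*3/43 + 82*(31 - 5))*(-8) = (-150/43 + 82*26)*(-8) = (-150/43 + 2132)*(-8) = (91526/43)*(-8) = -732208/43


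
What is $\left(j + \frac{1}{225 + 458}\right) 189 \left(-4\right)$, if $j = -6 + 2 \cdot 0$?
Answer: $\frac{3097332}{683} \approx 4534.9$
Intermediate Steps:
$j = -6$ ($j = -6 + 0 = -6$)
$\left(j + \frac{1}{225 + 458}\right) 189 \left(-4\right) = \left(-6 + \frac{1}{225 + 458}\right) 189 \left(-4\right) = \left(-6 + \frac{1}{683}\right) \left(-756\right) = \left(- \frac{4097}{683}\right) \left(-756\right) = \frac{3097332}{683}$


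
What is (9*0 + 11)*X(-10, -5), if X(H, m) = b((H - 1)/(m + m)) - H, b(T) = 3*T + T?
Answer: 792/5 ≈ 158.40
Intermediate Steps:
b(T) = 4*T
X(H, m) = -H + 2*(-1 + H)/m (X(H, m) = 4*((H - 1)/(m + m)) - H = 4*((-1 + H)/((2*m))) - H = 4*((-1 + H)*(1/(2*m))) - H = 4*((-1 + H)/(2*m)) - H = 2*(-1 + H)/m - H = -H + 2*(-1 + H)/m)
(9*0 + 11)*X(-10, -5) = (9*0 + 11)*((-2 + 2*(-10) - 1*(-10)*(-5))/(-5)) = (0 + 11)*(-(-2 - 20 - 50)/5) = 11*(-1/5*(-72)) = 11*(72/5) = 792/5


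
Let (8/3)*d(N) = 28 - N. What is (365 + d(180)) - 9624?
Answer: -9316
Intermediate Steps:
d(N) = 21/2 - 3*N/8 (d(N) = 3*(28 - N)/8 = 21/2 - 3*N/8)
(365 + d(180)) - 9624 = (365 + (21/2 - 3/8*180)) - 9624 = (365 + (21/2 - 135/2)) - 9624 = (365 - 57) - 9624 = 308 - 9624 = -9316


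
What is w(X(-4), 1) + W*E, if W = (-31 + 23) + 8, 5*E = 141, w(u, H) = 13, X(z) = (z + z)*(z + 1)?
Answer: 13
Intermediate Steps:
X(z) = 2*z*(1 + z) (X(z) = (2*z)*(1 + z) = 2*z*(1 + z))
E = 141/5 (E = (⅕)*141 = 141/5 ≈ 28.200)
W = 0 (W = -8 + 8 = 0)
w(X(-4), 1) + W*E = 13 + 0*(141/5) = 13 + 0 = 13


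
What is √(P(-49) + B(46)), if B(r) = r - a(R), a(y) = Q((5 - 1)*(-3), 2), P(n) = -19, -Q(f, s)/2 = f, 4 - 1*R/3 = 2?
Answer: √3 ≈ 1.7320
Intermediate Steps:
R = 6 (R = 12 - 3*2 = 12 - 6 = 6)
Q(f, s) = -2*f
a(y) = 24 (a(y) = -2*(5 - 1)*(-3) = -8*(-3) = -2*(-12) = 24)
B(r) = -24 + r (B(r) = r - 1*24 = r - 24 = -24 + r)
√(P(-49) + B(46)) = √(-19 + (-24 + 46)) = √(-19 + 22) = √3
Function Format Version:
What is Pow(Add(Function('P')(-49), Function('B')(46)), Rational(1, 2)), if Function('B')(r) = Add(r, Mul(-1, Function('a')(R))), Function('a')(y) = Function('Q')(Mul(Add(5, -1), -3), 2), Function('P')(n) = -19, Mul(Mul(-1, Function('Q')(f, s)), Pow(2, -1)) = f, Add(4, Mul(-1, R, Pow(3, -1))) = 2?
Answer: Pow(3, Rational(1, 2)) ≈ 1.7320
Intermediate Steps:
R = 6 (R = Add(12, Mul(-3, 2)) = Add(12, -6) = 6)
Function('Q')(f, s) = Mul(-2, f)
Function('a')(y) = 24 (Function('a')(y) = Mul(-2, Mul(Add(5, -1), -3)) = Mul(-2, Mul(4, -3)) = Mul(-2, -12) = 24)
Function('B')(r) = Add(-24, r) (Function('B')(r) = Add(r, Mul(-1, 24)) = Add(r, -24) = Add(-24, r))
Pow(Add(Function('P')(-49), Function('B')(46)), Rational(1, 2)) = Pow(Add(-19, Add(-24, 46)), Rational(1, 2)) = Pow(Add(-19, 22), Rational(1, 2)) = Pow(3, Rational(1, 2))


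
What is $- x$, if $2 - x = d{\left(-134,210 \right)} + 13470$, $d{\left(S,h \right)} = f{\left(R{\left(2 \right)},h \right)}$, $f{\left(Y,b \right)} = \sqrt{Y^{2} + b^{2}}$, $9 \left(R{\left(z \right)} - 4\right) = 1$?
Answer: $13468 + \frac{\sqrt{3573469}}{9} \approx 13678.0$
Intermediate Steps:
$R{\left(z \right)} = \frac{37}{9}$ ($R{\left(z \right)} = 4 + \frac{1}{9} \cdot 1 = 4 + \frac{1}{9} = \frac{37}{9}$)
$d{\left(S,h \right)} = \sqrt{\frac{1369}{81} + h^{2}}$ ($d{\left(S,h \right)} = \sqrt{\left(\frac{37}{9}\right)^{2} + h^{2}} = \sqrt{\frac{1369}{81} + h^{2}}$)
$x = -13468 - \frac{\sqrt{3573469}}{9}$ ($x = 2 - \left(\frac{\sqrt{1369 + 81 \cdot 210^{2}}}{9} + 13470\right) = 2 - \left(\frac{\sqrt{1369 + 81 \cdot 44100}}{9} + 13470\right) = 2 - \left(\frac{\sqrt{1369 + 3572100}}{9} + 13470\right) = 2 - \left(\frac{\sqrt{3573469}}{9} + 13470\right) = 2 - \left(13470 + \frac{\sqrt{3573469}}{9}\right) = -13468 - \frac{\sqrt{3573469}}{9} \approx -13678.0$)
$- x = - (-13468 - \frac{\sqrt{3573469}}{9}) = 13468 + \frac{\sqrt{3573469}}{9}$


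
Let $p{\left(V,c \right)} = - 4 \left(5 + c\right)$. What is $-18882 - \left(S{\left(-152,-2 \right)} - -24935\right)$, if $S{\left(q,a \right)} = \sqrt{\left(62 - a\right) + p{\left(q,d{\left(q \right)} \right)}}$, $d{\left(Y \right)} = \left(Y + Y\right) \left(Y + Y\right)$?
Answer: $-43817 - 2 i \sqrt{92405} \approx -43817.0 - 607.96 i$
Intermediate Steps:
$d{\left(Y \right)} = 4 Y^{2}$ ($d{\left(Y \right)} = 2 Y 2 Y = 4 Y^{2}$)
$p{\left(V,c \right)} = -20 - 4 c$
$S{\left(q,a \right)} = \sqrt{42 - a - 16 q^{2}}$ ($S{\left(q,a \right)} = \sqrt{\left(62 - a\right) - \left(20 + 4 \cdot 4 q^{2}\right)} = \sqrt{\left(62 - a\right) - \left(20 + 16 q^{2}\right)} = \sqrt{42 - a - 16 q^{2}}$)
$-18882 - \left(S{\left(-152,-2 \right)} - -24935\right) = -18882 - \left(\sqrt{42 - -2 - 16 \left(-152\right)^{2}} - -24935\right) = -18882 - \left(\sqrt{42 + 2 - 369664} + 24935\right) = -18882 - \left(\sqrt{-369620} + 24935\right) = -18882 - \left(2 i \sqrt{92405} + 24935\right) = -18882 - \left(24935 + 2 i \sqrt{92405}\right) = -43817 - 2 i \sqrt{92405}$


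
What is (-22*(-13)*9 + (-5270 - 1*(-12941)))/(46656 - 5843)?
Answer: 10245/40813 ≈ 0.25102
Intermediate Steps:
(-22*(-13)*9 + (-5270 - 1*(-12941)))/(46656 - 5843) = (286*9 + (-5270 + 12941))/40813 = (2574 + 7671)*(1/40813) = 10245*(1/40813) = 10245/40813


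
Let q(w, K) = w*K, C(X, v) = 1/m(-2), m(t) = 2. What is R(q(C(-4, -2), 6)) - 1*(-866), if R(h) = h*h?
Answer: 875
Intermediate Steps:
C(X, v) = ½ (C(X, v) = 1/2 = ½)
q(w, K) = K*w
R(h) = h²
R(q(C(-4, -2), 6)) - 1*(-866) = (6*(½))² - 1*(-866) = 3² + 866 = 9 + 866 = 875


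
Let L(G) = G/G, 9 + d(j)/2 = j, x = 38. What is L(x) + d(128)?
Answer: 239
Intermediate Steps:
d(j) = -18 + 2*j
L(G) = 1
L(x) + d(128) = 1 + (-18 + 2*128) = 1 + (-18 + 256) = 1 + 238 = 239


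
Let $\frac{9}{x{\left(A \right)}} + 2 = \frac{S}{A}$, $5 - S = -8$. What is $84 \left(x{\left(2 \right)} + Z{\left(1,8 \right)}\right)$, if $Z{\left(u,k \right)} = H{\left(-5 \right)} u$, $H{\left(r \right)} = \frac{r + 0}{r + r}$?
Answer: $210$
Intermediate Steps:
$S = 13$ ($S = 5 - -8 = 5 + 8 = 13$)
$H{\left(r \right)} = \frac{1}{2}$ ($H{\left(r \right)} = \frac{r}{2 r} = r \frac{1}{2 r} = \frac{1}{2}$)
$Z{\left(u,k \right)} = \frac{u}{2}$
$x{\left(A \right)} = \frac{9}{-2 + \frac{13}{A}}$
$84 \left(x{\left(2 \right)} + Z{\left(1,8 \right)}\right) = 84 \left(\left(-9\right) 2 \frac{1}{-13 + 2 \cdot 2} + \frac{1}{2} \cdot 1\right) = 84 \left(\left(-9\right) 2 \frac{1}{-13 + 4} + \frac{1}{2}\right) = 84 \left(\left(-9\right) 2 \frac{1}{-9} + \frac{1}{2}\right) = 84 \left(\left(-9\right) 2 \left(- \frac{1}{9}\right) + \frac{1}{2}\right) = 84 \left(2 + \frac{1}{2}\right) = 84 \cdot \frac{5}{2} = 210$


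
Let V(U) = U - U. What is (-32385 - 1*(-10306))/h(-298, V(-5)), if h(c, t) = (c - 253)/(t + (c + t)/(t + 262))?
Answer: -3289771/72181 ≈ -45.577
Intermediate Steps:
V(U) = 0
h(c, t) = (-253 + c)/(t + (c + t)/(262 + t))
(-32385 - 1*(-10306))/h(-298, V(-5)) = (-32385 - 1*(-10306))/(((-66286 - 253*0 + 262*(-298) - 298*0)/(-298 + 0**2 + 263*0))) = (-32385 + 10306)/(((-66286 + 0 - 78076 + 0)/(-298 + 0 + 0))) = -22079/(-144362/(-298)) = -22079/((-1/298*(-144362))) = -22079/72181/149 = -22079*149/72181 = -3289771/72181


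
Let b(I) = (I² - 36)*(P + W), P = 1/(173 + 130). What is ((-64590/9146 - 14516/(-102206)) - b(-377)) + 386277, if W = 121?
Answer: -1190123696198941552/70809287757 ≈ -1.6807e+7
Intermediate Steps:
P = 1/303 ≈ 0.0033003
b(I) = -439968/101 + 36664*I²/303 (b(I) = (I² - 36)*(1/303 + 121) = (-36 + I²)*(36664/303) = -439968/101 + 36664*I²/303)
((-64590/9146 - 14516/(-102206)) - b(-377)) + 386277 = ((-64590/9146 - 14516/(-102206)) - (-439968/101 + (36664/303)*(-377)²)) + 386277 = ((-64590*1/9146 - 14516*(-1/102206)) - (-439968/101 + (36664/303)*142129)) + 386277 = ((-32295/4573 + 7258/51103) - (-439968/101 + 5211017656/303)) + 386277 = (-1617180551/233694019 - 1*5209697752/303) + 386277 = (-1617180551/233694019 - 5209697752/303) + 386277 = -1217475695445852241/70809287757 + 386277 = -1190123696198941552/70809287757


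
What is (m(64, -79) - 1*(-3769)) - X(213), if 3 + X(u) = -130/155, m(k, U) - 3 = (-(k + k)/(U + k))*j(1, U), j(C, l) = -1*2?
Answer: 1747829/465 ≈ 3758.8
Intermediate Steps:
j(C, l) = -2
m(k, U) = 3 + 4*k/(U + k) (m(k, U) = 3 - (k + k)/(U + k)*(-2) = 3 - 2*k/(U + k)*(-2) = 3 + 4*k/(U + k))
X(u) = -119/31 (X(u) = -3 - 130/155 = -3 - 130*1/155 = -3 - 26/31 = -119/31)
(m(64, -79) - 1*(-3769)) - X(213) = ((3*(-79) + 7*64)/(-79 + 64) - 1*(-3769)) - 1*(-119/31) = ((-237 + 448)/(-15) + 3769) + 119/31 = (-1/15*211 + 3769) + 119/31 = (-211/15 + 3769) + 119/31 = 56324/15 + 119/31 = 1747829/465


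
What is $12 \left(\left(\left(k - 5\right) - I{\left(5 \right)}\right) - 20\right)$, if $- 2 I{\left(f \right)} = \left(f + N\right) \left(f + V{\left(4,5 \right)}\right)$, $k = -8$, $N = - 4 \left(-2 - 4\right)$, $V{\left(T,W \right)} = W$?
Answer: $1344$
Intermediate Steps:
$N = 24$ ($N = \left(-4\right) \left(-6\right) = 24$)
$I{\left(f \right)} = - \frac{\left(5 + f\right) \left(24 + f\right)}{2}$ ($I{\left(f \right)} = - \frac{\left(f + 24\right) \left(f + 5\right)}{2} = - \frac{\left(24 + f\right) \left(5 + f\right)}{2} = - \frac{\left(5 + f\right) \left(24 + f\right)}{2}$)
$12 \left(\left(\left(k - 5\right) - I{\left(5 \right)}\right) - 20\right) = 12 \left(\left(\left(-8 - 5\right) - \left(-60 - \frac{145}{2} - \frac{5^{2}}{2}\right)\right) - 20\right) = 12 \left(\left(-13 - \left(-60 - \frac{145}{2} - \frac{25}{2}\right)\right) - 20\right) = 12 \left(\left(-13 - -145\right) - 20\right) = 12 \left(\left(-13 + 145\right) - 20\right) = 12 \left(132 - 20\right) = 12 \cdot 112 = 1344$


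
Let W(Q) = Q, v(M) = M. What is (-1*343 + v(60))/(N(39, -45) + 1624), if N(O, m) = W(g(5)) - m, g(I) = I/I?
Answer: -283/1670 ≈ -0.16946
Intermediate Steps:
g(I) = 1
N(O, m) = 1 - m
(-1*343 + v(60))/(N(39, -45) + 1624) = (-1*343 + 60)/((1 - 1*(-45)) + 1624) = (-343 + 60)/((1 + 45) + 1624) = -283/(46 + 1624) = -283/1670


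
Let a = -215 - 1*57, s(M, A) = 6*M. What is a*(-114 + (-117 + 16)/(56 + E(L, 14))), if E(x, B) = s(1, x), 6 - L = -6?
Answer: 974984/31 ≈ 31451.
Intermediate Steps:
a = -272 (a = -215 - 57 = -272)
L = 12 (L = 6 - 1*(-6) = 6 + 6 = 12)
E(x, B) = 6 (E(x, B) = 6*1 = 6)
a*(-114 + (-117 + 16)/(56 + E(L, 14))) = -272*(-114 + (-117 + 16)/(56 + 6)) = -272*(-114 - 101/62) = -272*(-7169/62) = 974984/31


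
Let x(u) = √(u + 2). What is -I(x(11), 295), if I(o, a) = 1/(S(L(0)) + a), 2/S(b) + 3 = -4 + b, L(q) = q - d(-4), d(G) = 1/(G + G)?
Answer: -55/16209 ≈ -0.0033932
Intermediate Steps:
d(G) = 1/(2*G)
x(u) = √(2 + u)
L(q) = ⅛ + q (L(q) = q - 1/(2*(-4)) = q - (-1)/(2*4) = q - 1*(-⅛) = q + ⅛ = ⅛ + q)
S(b) = 2/(-7 + b) (S(b) = 2/(-3 + (-4 + b)) = 2/(-7 + b))
I(o, a) = 1/(-16/55 + a) (I(o, a) = 1/(2/(-7 + (⅛ + 0)) + a) = 1/(2/(-7 + ⅛) + a) = 1/(2/(-55/8) + a) = 1/(2*(-8/55) + a) = 1/(-16/55 + a))
-I(x(11), 295) = -55/(-16 + 55*295) = -55/(-16 + 16225) = -55/16209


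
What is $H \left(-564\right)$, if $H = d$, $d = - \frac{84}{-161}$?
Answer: $- \frac{6768}{23} \approx -294.26$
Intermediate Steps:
$d = \frac{12}{23}$ ($d = \left(-84\right) \left(- \frac{1}{161}\right) = \frac{12}{23} \approx 0.52174$)
$H = \frac{12}{23} \approx 0.52174$
$H \left(-564\right) = \frac{12}{23} \left(-564\right) = - \frac{6768}{23}$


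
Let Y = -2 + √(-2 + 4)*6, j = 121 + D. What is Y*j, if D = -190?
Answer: 138 - 414*√2 ≈ -447.48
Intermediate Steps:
j = -69 (j = 121 - 190 = -69)
Y = -2 + 6*√2 (Y = -2 + √2*6 = -2 + 6*√2 ≈ 6.4853)
Y*j = (-2 + 6*√2)*(-69) = 138 - 414*√2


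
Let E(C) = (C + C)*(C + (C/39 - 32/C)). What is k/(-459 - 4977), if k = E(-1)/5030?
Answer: 2/882765 ≈ 2.2656e-6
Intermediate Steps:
E(C) = 2*C*(-32/C + 40*C/39) (E(C) = (2*C)*(C + (C*(1/39) - 32/C)) = (2*C)*(C + (C/39 - 32/C)) = (2*C)*(C + (-32/C + C/39)) = (2*C)*(-32/C + 40*C/39) = 2*C*(-32/C + 40*C/39))
k = -1208/98085 (k = (-64 + (80/39)*(-1)²)/5030 = (-64 + (80/39)*1)*(1/5030) = (-64 + 80/39)*(1/5030) = -2416/39*1/5030 = -1208/98085 ≈ -0.012316)
k/(-459 - 4977) = -1208/(98085*(-459 - 4977)) = -1208/98085/(-5436) = -1208/98085*(-1/5436) = 2/882765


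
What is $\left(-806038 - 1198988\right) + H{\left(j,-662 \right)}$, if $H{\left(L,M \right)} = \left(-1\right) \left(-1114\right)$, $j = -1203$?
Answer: $-2003912$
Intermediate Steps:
$H{\left(L,M \right)} = 1114$
$\left(-806038 - 1198988\right) + H{\left(j,-662 \right)} = \left(-806038 - 1198988\right) + 1114 = -2005026 + 1114 = -2003912$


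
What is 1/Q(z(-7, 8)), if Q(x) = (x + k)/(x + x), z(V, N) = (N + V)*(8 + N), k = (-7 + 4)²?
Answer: 32/25 ≈ 1.2800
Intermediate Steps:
k = 9 (k = (-3)² = 9)
z(V, N) = (8 + N)*(N + V)
Q(x) = (9 + x)/(2*x) (Q(x) = (x + 9)/(x + x) = (9 + x)/((2*x)) = (9 + x)*(1/(2*x)) = (9 + x)/(2*x))
1/Q(z(-7, 8)) = 1/((9 + (8² + 8*8 + 8*(-7) + 8*(-7)))/(2*(8² + 8*8 + 8*(-7) + 8*(-7)))) = 1/((9 + (64 + 64 - 56 - 56))/(2*(64 + 64 - 56 - 56))) = 1/((½)*(9 + 16)/16) = 1/((½)*(1/16)*25) = 1/(25/32) = 32/25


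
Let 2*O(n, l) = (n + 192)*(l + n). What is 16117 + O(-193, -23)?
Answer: 16225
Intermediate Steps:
O(n, l) = (192 + n)*(l + n)/2 (O(n, l) = ((n + 192)*(l + n))/2 = ((192 + n)*(l + n))/2 = (192 + n)*(l + n)/2)
16117 + O(-193, -23) = 16117 + ((1/2)*(-193)**2 + 96*(-23) + 96*(-193) + (1/2)*(-23)*(-193)) = 16117 + ((1/2)*37249 - 2208 - 18528 + 4439/2) = 16117 + (37249/2 - 2208 - 18528 + 4439/2) = 16117 + 108 = 16225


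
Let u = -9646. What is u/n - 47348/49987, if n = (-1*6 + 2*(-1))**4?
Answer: -48293715/14624768 ≈ -3.3022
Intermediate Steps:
n = 4096 (n = (-6 - 2)**4 = (-8)**4 = 4096)
u/n - 47348/49987 = -9646/4096 - 47348/49987 = -9646*1/4096 - 47348*1/49987 = -4823/2048 - 6764/7141 = -48293715/14624768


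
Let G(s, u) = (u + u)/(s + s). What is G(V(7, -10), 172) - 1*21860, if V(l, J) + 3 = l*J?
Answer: -1595952/73 ≈ -21862.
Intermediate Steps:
V(l, J) = -3 + J*l (V(l, J) = -3 + l*J = -3 + J*l)
G(s, u) = u/s (G(s, u) = (2*u)/((2*s)) = (2*u)*(1/(2*s)) = u/s)
G(V(7, -10), 172) - 1*21860 = 172/(-3 - 10*7) - 1*21860 = 172/(-3 - 70) - 21860 = 172/(-73) - 21860 = 172*(-1/73) - 21860 = -172/73 - 21860 = -1595952/73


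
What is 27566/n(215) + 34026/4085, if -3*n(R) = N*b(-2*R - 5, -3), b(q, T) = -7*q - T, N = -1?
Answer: 73588763/2075180 ≈ 35.461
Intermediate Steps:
b(q, T) = -T - 7*q
n(R) = 38/3 + 14*R/3 (n(R) = -(-1)*(-1*(-3) - 7*(-2*R - 5))/3 = -(-1)*(3 - 7*(-5 - 2*R))/3 = -(-1)*(3 + (35 + 14*R))/3 = -(-1)*(38 + 14*R)/3 = -(-38 - 14*R)/3 = 38/3 + 14*R/3)
27566/n(215) + 34026/4085 = 27566/(38/3 + (14/3)*215) + 34026/4085 = 27566/(38/3 + 3010/3) + 34026*(1/4085) = 27566/1016 + 34026/4085 = 27566*(1/1016) + 34026/4085 = 13783/508 + 34026/4085 = 73588763/2075180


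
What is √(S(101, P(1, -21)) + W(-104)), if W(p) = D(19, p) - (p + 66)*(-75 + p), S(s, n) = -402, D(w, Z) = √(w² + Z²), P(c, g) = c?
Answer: √(-7204 + √11177) ≈ 84.251*I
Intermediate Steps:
D(w, Z) = √(Z² + w²)
W(p) = √(361 + p²) - (-75 + p)*(66 + p) (W(p) = √(p² + 19²) - (p + 66)*(-75 + p) = √(p² + 361) - (66 + p)*(-75 + p) = √(361 + p²) - (-75 + p)*(66 + p))
√(S(101, P(1, -21)) + W(-104)) = √(-402 + (4950 + √(361 + (-104)²) - 1*(-104)² + 9*(-104))) = √(-402 + (4950 + √(361 + 10816) - 1*10816 - 936)) = √(-402 + (4950 + √11177 - 10816 - 936)) = √(-402 + (-6802 + √11177)) = √(-7204 + √11177)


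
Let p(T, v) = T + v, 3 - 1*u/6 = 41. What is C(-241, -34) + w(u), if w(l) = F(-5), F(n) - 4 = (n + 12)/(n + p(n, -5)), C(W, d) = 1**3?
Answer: 68/15 ≈ 4.5333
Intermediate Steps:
C(W, d) = 1
u = -228 (u = 18 - 6*41 = 18 - 246 = -228)
F(n) = 4 + (12 + n)/(-5 + 2*n) (F(n) = 4 + (n + 12)/(n + (n - 5)) = 4 + (12 + n)/(n + (-5 + n)) = 4 + (12 + n)/(-5 + 2*n))
w(l) = 53/15 (w(l) = (-8 + 9*(-5))/(-5 + 2*(-5)) = (-8 - 45)/(-5 - 10) = -53/(-15) = -1/15*(-53) = 53/15)
C(-241, -34) + w(u) = 1 + 53/15 = 68/15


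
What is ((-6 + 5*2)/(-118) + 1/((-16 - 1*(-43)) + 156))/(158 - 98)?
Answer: -307/647820 ≈ -0.00047390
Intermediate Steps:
((-6 + 5*2)/(-118) + 1/((-16 - 1*(-43)) + 156))/(158 - 98) = ((-6 + 10)*(-1/118) + 1/((-16 + 43) + 156))/60 = (4*(-1/118) + 1/(27 + 156))/60 = (-2/59 + 1/183)/60 = (1/60)*(-307/10797) = -307/647820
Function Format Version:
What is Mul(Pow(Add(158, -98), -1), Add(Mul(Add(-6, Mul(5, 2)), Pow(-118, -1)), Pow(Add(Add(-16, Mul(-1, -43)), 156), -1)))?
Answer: Rational(-307, 647820) ≈ -0.00047390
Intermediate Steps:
Mul(Pow(Add(158, -98), -1), Add(Mul(Add(-6, Mul(5, 2)), Pow(-118, -1)), Pow(Add(Add(-16, Mul(-1, -43)), 156), -1))) = Mul(Pow(60, -1), Add(Mul(Add(-6, 10), Rational(-1, 118)), Pow(Add(Add(-16, 43), 156), -1))) = Mul(Rational(1, 60), Add(Mul(4, Rational(-1, 118)), Pow(Add(27, 156), -1))) = Mul(Rational(1, 60), Add(Rational(-2, 59), Pow(183, -1))) = Mul(Rational(1, 60), Add(Rational(-2, 59), Rational(1, 183))) = Mul(Rational(1, 60), Rational(-307, 10797)) = Rational(-307, 647820)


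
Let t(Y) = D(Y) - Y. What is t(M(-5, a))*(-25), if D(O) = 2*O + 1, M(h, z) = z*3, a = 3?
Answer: -250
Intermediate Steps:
M(h, z) = 3*z
D(O) = 1 + 2*O
t(Y) = 1 + Y (t(Y) = (1 + 2*Y) - Y = 1 + Y)
t(M(-5, a))*(-25) = (1 + 3*3)*(-25) = (1 + 9)*(-25) = 10*(-25) = -250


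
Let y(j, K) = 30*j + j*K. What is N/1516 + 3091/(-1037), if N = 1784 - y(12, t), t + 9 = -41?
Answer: -646767/393023 ≈ -1.6456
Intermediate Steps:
t = -50 (t = -9 - 41 = -50)
y(j, K) = 30*j + K*j
N = 2024 (N = 1784 - 12*(30 - 50) = 1784 - 12*(-20) = 1784 - 1*(-240) = 1784 + 240 = 2024)
N/1516 + 3091/(-1037) = 2024/1516 + 3091/(-1037) = 2024*(1/1516) + 3091*(-1/1037) = 506/379 - 3091/1037 = -646767/393023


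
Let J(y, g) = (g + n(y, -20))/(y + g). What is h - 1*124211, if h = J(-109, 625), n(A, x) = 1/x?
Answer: -1281845021/10320 ≈ -1.2421e+5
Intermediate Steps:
J(y, g) = (-1/20 + g)/(g + y) (J(y, g) = (g + 1/(-20))/(y + g) = (g - 1/20)/(g + y) = (-1/20 + g)/(g + y))
h = 12499/10320 (h = (-1/20 + 625)/(625 - 109) = (12499/20)/516 = (1/516)*(12499/20) = 12499/10320 ≈ 1.2111)
h - 1*124211 = 12499/10320 - 1*124211 = 12499/10320 - 124211 = -1281845021/10320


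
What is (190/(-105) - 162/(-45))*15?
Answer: 188/7 ≈ 26.857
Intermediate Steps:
(190/(-105) - 162/(-45))*15 = (190*(-1/105) - 162*(-1/45))*15 = (-38/21 + 18/5)*15 = (188/105)*15 = 188/7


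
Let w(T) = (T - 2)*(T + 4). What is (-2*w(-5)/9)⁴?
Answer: 38416/6561 ≈ 5.8552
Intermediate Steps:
w(T) = (-2 + T)*(4 + T)
(-2*w(-5)/9)⁴ = (-2*(-8 + (-5)² + 2*(-5))/9)⁴ = (-2*(-8 + 25 - 10)*(⅑))⁴ = (-2*7*(⅑))⁴ = (-14*⅑)⁴ = (-14/9)⁴ = 38416/6561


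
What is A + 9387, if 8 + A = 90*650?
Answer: 67879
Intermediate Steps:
A = 58492 (A = -8 + 90*650 = -8 + 58500 = 58492)
A + 9387 = 58492 + 9387 = 67879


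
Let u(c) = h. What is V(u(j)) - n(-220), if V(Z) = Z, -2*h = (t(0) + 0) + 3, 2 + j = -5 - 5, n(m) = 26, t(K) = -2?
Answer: -53/2 ≈ -26.500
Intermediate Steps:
j = -12 (j = -2 + (-5 - 5) = -2 - 10 = -12)
h = -½ (h = -((-2 + 0) + 3)/2 = -(-2 + 3)/2 = -½*1 = -½ ≈ -0.50000)
u(c) = -½
V(u(j)) - n(-220) = -½ - 1*26 = -½ - 26 = -53/2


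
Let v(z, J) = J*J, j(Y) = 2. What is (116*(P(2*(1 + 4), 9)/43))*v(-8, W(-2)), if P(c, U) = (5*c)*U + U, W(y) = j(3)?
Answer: 212976/43 ≈ 4952.9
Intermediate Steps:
W(y) = 2
P(c, U) = U + 5*U*c (P(c, U) = 5*U*c + U = U + 5*U*c)
v(z, J) = J²
(116*(P(2*(1 + 4), 9)/43))*v(-8, W(-2)) = (116*((9*(1 + 5*(2*(1 + 4))))/43))*2² = (116*((9*(1 + 5*(2*5)))*(1/43)))*4 = (116*((9*(1 + 5*10))*(1/43)))*4 = (116*((9*(1 + 50))*(1/43)))*4 = (116*((9*51)*(1/43)))*4 = (116*(459*(1/43)))*4 = (116*(459/43))*4 = (53244/43)*4 = 212976/43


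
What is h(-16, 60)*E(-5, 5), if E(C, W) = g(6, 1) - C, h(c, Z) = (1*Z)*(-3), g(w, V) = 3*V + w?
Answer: -2520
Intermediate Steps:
g(w, V) = w + 3*V
h(c, Z) = -3*Z (h(c, Z) = Z*(-3) = -3*Z)
E(C, W) = 9 - C (E(C, W) = (6 + 3*1) - C = (6 + 3) - C = 9 - C)
h(-16, 60)*E(-5, 5) = (-3*60)*(9 - 1*(-5)) = -180*(9 + 5) = -180*14 = -2520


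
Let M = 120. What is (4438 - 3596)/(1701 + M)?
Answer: 842/1821 ≈ 0.46238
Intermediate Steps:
(4438 - 3596)/(1701 + M) = (4438 - 3596)/(1701 + 120) = 842/1821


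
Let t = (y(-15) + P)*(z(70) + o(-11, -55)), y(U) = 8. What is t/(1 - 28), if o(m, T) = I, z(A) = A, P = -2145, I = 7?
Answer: 164549/27 ≈ 6094.4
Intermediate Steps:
o(m, T) = 7
t = -164549 (t = (8 - 2145)*(70 + 7) = -2137*77 = -164549)
t/(1 - 28) = -164549/(1 - 28) = -164549/(-27) = -164549*(-1/27) = 164549/27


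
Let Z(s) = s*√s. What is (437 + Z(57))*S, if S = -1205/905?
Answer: -105317/181 - 13737*√57/181 ≈ -1154.9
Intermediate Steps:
Z(s) = s^(3/2)
S = -241/181 (S = -1205*1/905 = -241/181 ≈ -1.3315)
(437 + Z(57))*S = (437 + 57^(3/2))*(-241/181) = (437 + 57*√57)*(-241/181) = -105317/181 - 13737*√57/181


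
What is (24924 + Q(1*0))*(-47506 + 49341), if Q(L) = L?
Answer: 45735540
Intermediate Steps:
(24924 + Q(1*0))*(-47506 + 49341) = (24924 + 1*0)*(-47506 + 49341) = (24924 + 0)*1835 = 24924*1835 = 45735540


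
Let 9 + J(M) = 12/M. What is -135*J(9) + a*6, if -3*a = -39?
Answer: 1113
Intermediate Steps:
a = 13 (a = -⅓*(-39) = 13)
J(M) = -9 + 12/M
-135*J(9) + a*6 = -135*(-9 + 12/9) + 13*6 = -135*(-9 + 12*(⅑)) + 78 = -135*(-9 + 4/3) + 78 = -135*(-23/3) + 78 = 1035 + 78 = 1113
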